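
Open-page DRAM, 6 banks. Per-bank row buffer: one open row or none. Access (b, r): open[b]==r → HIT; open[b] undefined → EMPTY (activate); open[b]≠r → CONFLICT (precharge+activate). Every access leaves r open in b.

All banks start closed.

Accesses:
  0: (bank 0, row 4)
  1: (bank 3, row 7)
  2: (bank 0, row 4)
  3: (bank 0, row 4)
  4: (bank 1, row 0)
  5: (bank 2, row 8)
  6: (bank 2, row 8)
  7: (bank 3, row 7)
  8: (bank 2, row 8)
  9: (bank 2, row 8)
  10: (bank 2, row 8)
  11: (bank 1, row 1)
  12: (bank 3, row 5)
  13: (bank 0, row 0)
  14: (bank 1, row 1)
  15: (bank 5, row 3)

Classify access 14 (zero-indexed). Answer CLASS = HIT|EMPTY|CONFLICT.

CLASS = HIT

0: bank 0 row 4 — prev None → EMPTY
1: bank 3 row 7 — prev None → EMPTY
2: bank 0 row 4 — prev 4 → HIT
3: bank 0 row 4 — prev 4 → HIT
4: bank 1 row 0 — prev None → EMPTY
5: bank 2 row 8 — prev None → EMPTY
6: bank 2 row 8 — prev 8 → HIT
7: bank 3 row 7 — prev 7 → HIT
8: bank 2 row 8 — prev 8 → HIT
9: bank 2 row 8 — prev 8 → HIT
10: bank 2 row 8 — prev 8 → HIT
11: bank 1 row 1 — prev 0 → CONFLICT
12: bank 3 row 5 — prev 7 → CONFLICT
13: bank 0 row 0 — prev 4 → CONFLICT
14: bank 1 row 1 — prev 1 → HIT
15: bank 5 row 3 — prev None → EMPTY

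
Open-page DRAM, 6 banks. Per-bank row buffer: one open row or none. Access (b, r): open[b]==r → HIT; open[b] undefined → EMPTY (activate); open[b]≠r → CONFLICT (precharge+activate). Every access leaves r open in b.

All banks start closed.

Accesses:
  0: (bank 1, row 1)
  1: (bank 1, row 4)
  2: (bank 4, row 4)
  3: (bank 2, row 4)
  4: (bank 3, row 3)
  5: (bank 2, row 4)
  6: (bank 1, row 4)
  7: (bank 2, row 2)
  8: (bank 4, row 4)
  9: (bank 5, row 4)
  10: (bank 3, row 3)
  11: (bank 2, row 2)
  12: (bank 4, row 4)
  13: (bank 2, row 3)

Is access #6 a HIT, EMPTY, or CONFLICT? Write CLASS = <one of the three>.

CLASS = HIT

0: bank 1 row 1 — prev None → EMPTY
1: bank 1 row 4 — prev 1 → CONFLICT
2: bank 4 row 4 — prev None → EMPTY
3: bank 2 row 4 — prev None → EMPTY
4: bank 3 row 3 — prev None → EMPTY
5: bank 2 row 4 — prev 4 → HIT
6: bank 1 row 4 — prev 4 → HIT
7: bank 2 row 2 — prev 4 → CONFLICT
8: bank 4 row 4 — prev 4 → HIT
9: bank 5 row 4 — prev None → EMPTY
10: bank 3 row 3 — prev 3 → HIT
11: bank 2 row 2 — prev 2 → HIT
12: bank 4 row 4 — prev 4 → HIT
13: bank 2 row 3 — prev 2 → CONFLICT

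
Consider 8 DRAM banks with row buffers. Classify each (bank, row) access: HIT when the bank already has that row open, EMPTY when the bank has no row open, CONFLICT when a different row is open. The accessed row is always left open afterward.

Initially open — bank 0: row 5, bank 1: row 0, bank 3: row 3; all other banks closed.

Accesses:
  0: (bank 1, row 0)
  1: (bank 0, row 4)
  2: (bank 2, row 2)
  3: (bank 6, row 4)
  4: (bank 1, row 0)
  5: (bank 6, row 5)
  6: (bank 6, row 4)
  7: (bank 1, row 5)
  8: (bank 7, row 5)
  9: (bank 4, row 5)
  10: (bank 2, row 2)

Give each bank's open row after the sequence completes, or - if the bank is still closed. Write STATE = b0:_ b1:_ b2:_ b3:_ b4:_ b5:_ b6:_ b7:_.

STATE = b0:4 b1:5 b2:2 b3:3 b4:5 b5:- b6:4 b7:5

step 0: bank1 0->0 [HIT]
step 1: bank0 5->4 [CONFLICT]
step 2: bank2 None->2 [EMPTY]
step 3: bank6 None->4 [EMPTY]
step 4: bank1 0->0 [HIT]
step 5: bank6 4->5 [CONFLICT]
step 6: bank6 5->4 [CONFLICT]
step 7: bank1 0->5 [CONFLICT]
step 8: bank7 None->5 [EMPTY]
step 9: bank4 None->5 [EMPTY]
step 10: bank2 2->2 [HIT]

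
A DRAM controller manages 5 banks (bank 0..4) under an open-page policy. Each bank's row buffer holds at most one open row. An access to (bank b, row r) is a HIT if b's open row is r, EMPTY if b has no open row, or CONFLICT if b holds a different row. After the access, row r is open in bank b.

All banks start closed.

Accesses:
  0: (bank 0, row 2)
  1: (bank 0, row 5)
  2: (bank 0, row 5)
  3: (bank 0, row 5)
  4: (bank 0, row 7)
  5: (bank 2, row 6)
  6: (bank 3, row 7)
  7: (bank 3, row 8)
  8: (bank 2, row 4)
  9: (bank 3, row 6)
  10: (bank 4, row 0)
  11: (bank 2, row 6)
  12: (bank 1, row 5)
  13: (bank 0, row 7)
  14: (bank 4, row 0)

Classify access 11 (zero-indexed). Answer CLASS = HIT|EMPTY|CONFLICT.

  [0] b0 r2: no row ⇒ E
  [1] b0 r5: had r2 ⇒ C
  [2] b0 r5: had r5 ⇒ H
  [3] b0 r5: had r5 ⇒ H
  [4] b0 r7: had r5 ⇒ C
  [5] b2 r6: no row ⇒ E
  [6] b3 r7: no row ⇒ E
  [7] b3 r8: had r7 ⇒ C
  [8] b2 r4: had r6 ⇒ C
  [9] b3 r6: had r8 ⇒ C
  [10] b4 r0: no row ⇒ E
  [11] b2 r6: had r4 ⇒ C
  [12] b1 r5: no row ⇒ E
  [13] b0 r7: had r7 ⇒ H
  [14] b4 r0: had r0 ⇒ H

CLASS = CONFLICT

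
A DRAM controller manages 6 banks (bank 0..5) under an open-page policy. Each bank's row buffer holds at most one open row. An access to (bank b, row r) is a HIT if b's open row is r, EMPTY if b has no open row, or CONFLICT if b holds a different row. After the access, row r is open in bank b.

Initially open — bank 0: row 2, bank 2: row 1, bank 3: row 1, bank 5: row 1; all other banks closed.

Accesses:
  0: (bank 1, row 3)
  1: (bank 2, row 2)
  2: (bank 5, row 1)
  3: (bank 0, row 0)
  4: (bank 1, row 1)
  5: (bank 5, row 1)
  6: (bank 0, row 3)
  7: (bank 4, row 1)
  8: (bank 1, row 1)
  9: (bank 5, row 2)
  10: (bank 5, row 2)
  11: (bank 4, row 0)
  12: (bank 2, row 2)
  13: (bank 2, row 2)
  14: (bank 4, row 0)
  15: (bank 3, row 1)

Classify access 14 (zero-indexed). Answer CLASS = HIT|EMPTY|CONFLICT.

CLASS = HIT

0: bank 1 row 3 — prev None → EMPTY
1: bank 2 row 2 — prev 1 → CONFLICT
2: bank 5 row 1 — prev 1 → HIT
3: bank 0 row 0 — prev 2 → CONFLICT
4: bank 1 row 1 — prev 3 → CONFLICT
5: bank 5 row 1 — prev 1 → HIT
6: bank 0 row 3 — prev 0 → CONFLICT
7: bank 4 row 1 — prev None → EMPTY
8: bank 1 row 1 — prev 1 → HIT
9: bank 5 row 2 — prev 1 → CONFLICT
10: bank 5 row 2 — prev 2 → HIT
11: bank 4 row 0 — prev 1 → CONFLICT
12: bank 2 row 2 — prev 2 → HIT
13: bank 2 row 2 — prev 2 → HIT
14: bank 4 row 0 — prev 0 → HIT
15: bank 3 row 1 — prev 1 → HIT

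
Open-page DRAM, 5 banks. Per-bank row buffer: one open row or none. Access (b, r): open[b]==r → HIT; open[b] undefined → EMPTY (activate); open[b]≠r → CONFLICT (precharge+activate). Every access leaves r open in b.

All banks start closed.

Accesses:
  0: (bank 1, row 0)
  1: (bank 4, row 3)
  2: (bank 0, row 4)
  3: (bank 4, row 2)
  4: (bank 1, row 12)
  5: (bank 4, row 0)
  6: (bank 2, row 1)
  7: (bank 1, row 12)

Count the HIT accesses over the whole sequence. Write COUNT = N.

step 0: bank1 None->0 [EMPTY]
step 1: bank4 None->3 [EMPTY]
step 2: bank0 None->4 [EMPTY]
step 3: bank4 3->2 [CONFLICT]
step 4: bank1 0->12 [CONFLICT]
step 5: bank4 2->0 [CONFLICT]
step 6: bank2 None->1 [EMPTY]
step 7: bank1 12->12 [HIT]

COUNT = 1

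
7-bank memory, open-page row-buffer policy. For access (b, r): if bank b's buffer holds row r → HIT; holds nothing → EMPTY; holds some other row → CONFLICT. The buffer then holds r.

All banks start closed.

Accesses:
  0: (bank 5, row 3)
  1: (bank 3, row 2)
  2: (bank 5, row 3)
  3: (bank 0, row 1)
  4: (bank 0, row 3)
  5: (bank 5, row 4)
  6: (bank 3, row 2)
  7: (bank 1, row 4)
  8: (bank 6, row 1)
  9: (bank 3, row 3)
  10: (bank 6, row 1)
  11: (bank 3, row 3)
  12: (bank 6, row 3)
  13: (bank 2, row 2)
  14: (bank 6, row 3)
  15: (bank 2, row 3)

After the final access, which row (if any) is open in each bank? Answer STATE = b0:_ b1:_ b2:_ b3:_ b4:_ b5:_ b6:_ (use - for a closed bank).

0: bank 5 row 3 — prev None → EMPTY
1: bank 3 row 2 — prev None → EMPTY
2: bank 5 row 3 — prev 3 → HIT
3: bank 0 row 1 — prev None → EMPTY
4: bank 0 row 3 — prev 1 → CONFLICT
5: bank 5 row 4 — prev 3 → CONFLICT
6: bank 3 row 2 — prev 2 → HIT
7: bank 1 row 4 — prev None → EMPTY
8: bank 6 row 1 — prev None → EMPTY
9: bank 3 row 3 — prev 2 → CONFLICT
10: bank 6 row 1 — prev 1 → HIT
11: bank 3 row 3 — prev 3 → HIT
12: bank 6 row 3 — prev 1 → CONFLICT
13: bank 2 row 2 — prev None → EMPTY
14: bank 6 row 3 — prev 3 → HIT
15: bank 2 row 3 — prev 2 → CONFLICT

STATE = b0:3 b1:4 b2:3 b3:3 b4:- b5:4 b6:3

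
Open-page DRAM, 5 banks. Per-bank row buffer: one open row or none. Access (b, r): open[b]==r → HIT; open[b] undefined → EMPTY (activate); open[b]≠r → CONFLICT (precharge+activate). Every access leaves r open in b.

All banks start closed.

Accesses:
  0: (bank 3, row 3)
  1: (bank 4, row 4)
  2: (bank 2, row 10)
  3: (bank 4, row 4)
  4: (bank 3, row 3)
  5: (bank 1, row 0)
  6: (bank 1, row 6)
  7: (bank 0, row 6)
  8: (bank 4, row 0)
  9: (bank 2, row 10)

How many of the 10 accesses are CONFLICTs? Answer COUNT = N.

COUNT = 2

step 0: bank3 None->3 [EMPTY]
step 1: bank4 None->4 [EMPTY]
step 2: bank2 None->10 [EMPTY]
step 3: bank4 4->4 [HIT]
step 4: bank3 3->3 [HIT]
step 5: bank1 None->0 [EMPTY]
step 6: bank1 0->6 [CONFLICT]
step 7: bank0 None->6 [EMPTY]
step 8: bank4 4->0 [CONFLICT]
step 9: bank2 10->10 [HIT]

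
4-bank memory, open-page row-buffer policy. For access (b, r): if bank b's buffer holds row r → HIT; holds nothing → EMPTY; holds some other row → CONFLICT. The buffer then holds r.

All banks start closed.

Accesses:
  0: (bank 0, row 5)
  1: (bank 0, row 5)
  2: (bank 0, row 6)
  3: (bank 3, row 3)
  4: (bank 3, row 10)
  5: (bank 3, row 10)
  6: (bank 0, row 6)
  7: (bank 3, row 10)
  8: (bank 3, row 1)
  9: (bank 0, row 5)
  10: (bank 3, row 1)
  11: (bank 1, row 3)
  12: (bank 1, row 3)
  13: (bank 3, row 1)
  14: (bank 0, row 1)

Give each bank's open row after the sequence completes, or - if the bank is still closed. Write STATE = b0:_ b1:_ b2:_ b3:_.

STATE = b0:1 b1:3 b2:- b3:1

  [0] b0 r5: no row ⇒ E
  [1] b0 r5: had r5 ⇒ H
  [2] b0 r6: had r5 ⇒ C
  [3] b3 r3: no row ⇒ E
  [4] b3 r10: had r3 ⇒ C
  [5] b3 r10: had r10 ⇒ H
  [6] b0 r6: had r6 ⇒ H
  [7] b3 r10: had r10 ⇒ H
  [8] b3 r1: had r10 ⇒ C
  [9] b0 r5: had r6 ⇒ C
  [10] b3 r1: had r1 ⇒ H
  [11] b1 r3: no row ⇒ E
  [12] b1 r3: had r3 ⇒ H
  [13] b3 r1: had r1 ⇒ H
  [14] b0 r1: had r5 ⇒ C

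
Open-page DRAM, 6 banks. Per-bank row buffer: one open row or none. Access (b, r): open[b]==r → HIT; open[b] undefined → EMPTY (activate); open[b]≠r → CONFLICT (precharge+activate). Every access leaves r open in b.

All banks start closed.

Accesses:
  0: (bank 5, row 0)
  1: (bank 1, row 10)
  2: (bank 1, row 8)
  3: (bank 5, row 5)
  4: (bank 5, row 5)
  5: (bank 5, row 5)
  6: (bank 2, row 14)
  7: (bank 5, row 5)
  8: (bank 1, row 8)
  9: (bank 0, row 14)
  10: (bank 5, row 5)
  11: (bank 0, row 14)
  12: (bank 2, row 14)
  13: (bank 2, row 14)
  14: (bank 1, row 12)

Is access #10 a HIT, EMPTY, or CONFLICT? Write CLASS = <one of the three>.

CLASS = HIT

step 0: bank5 None->0 [EMPTY]
step 1: bank1 None->10 [EMPTY]
step 2: bank1 10->8 [CONFLICT]
step 3: bank5 0->5 [CONFLICT]
step 4: bank5 5->5 [HIT]
step 5: bank5 5->5 [HIT]
step 6: bank2 None->14 [EMPTY]
step 7: bank5 5->5 [HIT]
step 8: bank1 8->8 [HIT]
step 9: bank0 None->14 [EMPTY]
step 10: bank5 5->5 [HIT]
step 11: bank0 14->14 [HIT]
step 12: bank2 14->14 [HIT]
step 13: bank2 14->14 [HIT]
step 14: bank1 8->12 [CONFLICT]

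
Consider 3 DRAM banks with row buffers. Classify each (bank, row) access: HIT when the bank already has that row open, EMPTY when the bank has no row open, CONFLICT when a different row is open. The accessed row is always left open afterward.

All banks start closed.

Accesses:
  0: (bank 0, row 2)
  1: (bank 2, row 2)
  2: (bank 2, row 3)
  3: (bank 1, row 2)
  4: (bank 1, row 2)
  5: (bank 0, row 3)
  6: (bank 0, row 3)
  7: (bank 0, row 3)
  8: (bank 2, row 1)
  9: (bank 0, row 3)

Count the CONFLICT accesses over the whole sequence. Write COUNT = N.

COUNT = 3

0: bank 0 row 2 — prev None → EMPTY
1: bank 2 row 2 — prev None → EMPTY
2: bank 2 row 3 — prev 2 → CONFLICT
3: bank 1 row 2 — prev None → EMPTY
4: bank 1 row 2 — prev 2 → HIT
5: bank 0 row 3 — prev 2 → CONFLICT
6: bank 0 row 3 — prev 3 → HIT
7: bank 0 row 3 — prev 3 → HIT
8: bank 2 row 1 — prev 3 → CONFLICT
9: bank 0 row 3 — prev 3 → HIT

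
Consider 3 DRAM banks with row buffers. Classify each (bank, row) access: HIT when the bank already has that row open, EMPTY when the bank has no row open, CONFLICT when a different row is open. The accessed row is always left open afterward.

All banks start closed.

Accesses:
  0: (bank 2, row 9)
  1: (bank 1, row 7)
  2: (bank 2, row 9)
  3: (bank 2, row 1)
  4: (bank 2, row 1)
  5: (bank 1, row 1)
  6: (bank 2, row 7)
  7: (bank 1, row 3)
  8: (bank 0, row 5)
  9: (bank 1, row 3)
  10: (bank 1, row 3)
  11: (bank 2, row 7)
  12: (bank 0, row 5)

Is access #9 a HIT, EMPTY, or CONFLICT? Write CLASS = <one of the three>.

0: bank 2 row 9 — prev None → EMPTY
1: bank 1 row 7 — prev None → EMPTY
2: bank 2 row 9 — prev 9 → HIT
3: bank 2 row 1 — prev 9 → CONFLICT
4: bank 2 row 1 — prev 1 → HIT
5: bank 1 row 1 — prev 7 → CONFLICT
6: bank 2 row 7 — prev 1 → CONFLICT
7: bank 1 row 3 — prev 1 → CONFLICT
8: bank 0 row 5 — prev None → EMPTY
9: bank 1 row 3 — prev 3 → HIT
10: bank 1 row 3 — prev 3 → HIT
11: bank 2 row 7 — prev 7 → HIT
12: bank 0 row 5 — prev 5 → HIT

CLASS = HIT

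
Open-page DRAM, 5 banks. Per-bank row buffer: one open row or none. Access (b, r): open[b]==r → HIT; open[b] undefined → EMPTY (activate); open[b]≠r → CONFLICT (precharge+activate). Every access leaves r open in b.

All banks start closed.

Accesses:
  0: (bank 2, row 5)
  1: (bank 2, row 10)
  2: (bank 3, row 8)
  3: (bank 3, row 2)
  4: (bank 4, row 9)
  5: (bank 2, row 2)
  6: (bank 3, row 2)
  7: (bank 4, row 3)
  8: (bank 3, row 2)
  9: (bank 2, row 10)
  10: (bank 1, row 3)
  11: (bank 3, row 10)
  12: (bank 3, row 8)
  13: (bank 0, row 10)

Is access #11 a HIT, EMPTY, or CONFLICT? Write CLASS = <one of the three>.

  [0] b2 r5: no row ⇒ E
  [1] b2 r10: had r5 ⇒ C
  [2] b3 r8: no row ⇒ E
  [3] b3 r2: had r8 ⇒ C
  [4] b4 r9: no row ⇒ E
  [5] b2 r2: had r10 ⇒ C
  [6] b3 r2: had r2 ⇒ H
  [7] b4 r3: had r9 ⇒ C
  [8] b3 r2: had r2 ⇒ H
  [9] b2 r10: had r2 ⇒ C
  [10] b1 r3: no row ⇒ E
  [11] b3 r10: had r2 ⇒ C
  [12] b3 r8: had r10 ⇒ C
  [13] b0 r10: no row ⇒ E

CLASS = CONFLICT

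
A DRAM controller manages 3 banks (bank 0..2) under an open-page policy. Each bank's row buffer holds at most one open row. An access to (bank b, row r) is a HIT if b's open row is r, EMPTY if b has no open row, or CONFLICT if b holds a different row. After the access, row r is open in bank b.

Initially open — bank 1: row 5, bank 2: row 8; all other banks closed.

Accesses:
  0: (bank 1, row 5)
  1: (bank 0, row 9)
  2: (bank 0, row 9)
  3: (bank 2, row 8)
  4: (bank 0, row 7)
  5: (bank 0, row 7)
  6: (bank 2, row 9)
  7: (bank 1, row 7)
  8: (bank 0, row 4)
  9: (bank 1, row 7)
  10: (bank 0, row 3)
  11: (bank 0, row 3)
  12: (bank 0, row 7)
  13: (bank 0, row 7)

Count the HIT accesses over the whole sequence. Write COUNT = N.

  [0] b1 r5: had r5 ⇒ H
  [1] b0 r9: no row ⇒ E
  [2] b0 r9: had r9 ⇒ H
  [3] b2 r8: had r8 ⇒ H
  [4] b0 r7: had r9 ⇒ C
  [5] b0 r7: had r7 ⇒ H
  [6] b2 r9: had r8 ⇒ C
  [7] b1 r7: had r5 ⇒ C
  [8] b0 r4: had r7 ⇒ C
  [9] b1 r7: had r7 ⇒ H
  [10] b0 r3: had r4 ⇒ C
  [11] b0 r3: had r3 ⇒ H
  [12] b0 r7: had r3 ⇒ C
  [13] b0 r7: had r7 ⇒ H

COUNT = 7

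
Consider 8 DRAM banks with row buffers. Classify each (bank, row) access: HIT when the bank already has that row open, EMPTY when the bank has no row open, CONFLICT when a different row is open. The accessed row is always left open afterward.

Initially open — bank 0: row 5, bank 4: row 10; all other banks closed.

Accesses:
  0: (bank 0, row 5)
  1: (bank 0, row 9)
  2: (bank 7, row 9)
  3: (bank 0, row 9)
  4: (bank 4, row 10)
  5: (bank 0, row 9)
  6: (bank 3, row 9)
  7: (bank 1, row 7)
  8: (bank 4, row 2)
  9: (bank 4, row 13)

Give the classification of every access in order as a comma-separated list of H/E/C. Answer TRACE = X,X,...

TRACE = H,C,E,H,H,H,E,E,C,C

0: bank 0 row 5 — prev 5 → HIT
1: bank 0 row 9 — prev 5 → CONFLICT
2: bank 7 row 9 — prev None → EMPTY
3: bank 0 row 9 — prev 9 → HIT
4: bank 4 row 10 — prev 10 → HIT
5: bank 0 row 9 — prev 9 → HIT
6: bank 3 row 9 — prev None → EMPTY
7: bank 1 row 7 — prev None → EMPTY
8: bank 4 row 2 — prev 10 → CONFLICT
9: bank 4 row 13 — prev 2 → CONFLICT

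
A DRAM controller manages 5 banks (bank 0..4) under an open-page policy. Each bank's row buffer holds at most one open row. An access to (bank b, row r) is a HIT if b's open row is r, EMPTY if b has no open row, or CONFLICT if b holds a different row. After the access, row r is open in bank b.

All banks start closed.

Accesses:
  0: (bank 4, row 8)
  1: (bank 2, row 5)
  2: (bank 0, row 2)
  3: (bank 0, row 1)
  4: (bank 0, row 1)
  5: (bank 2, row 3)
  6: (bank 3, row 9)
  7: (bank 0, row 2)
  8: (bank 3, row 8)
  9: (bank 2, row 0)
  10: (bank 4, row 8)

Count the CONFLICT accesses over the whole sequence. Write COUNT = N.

COUNT = 5

#0 (4,8) E
#1 (2,5) E
#2 (0,2) E
#3 (0,1) C  (was 2)
#4 (0,1) H  (was 1)
#5 (2,3) C  (was 5)
#6 (3,9) E
#7 (0,2) C  (was 1)
#8 (3,8) C  (was 9)
#9 (2,0) C  (was 3)
#10 (4,8) H  (was 8)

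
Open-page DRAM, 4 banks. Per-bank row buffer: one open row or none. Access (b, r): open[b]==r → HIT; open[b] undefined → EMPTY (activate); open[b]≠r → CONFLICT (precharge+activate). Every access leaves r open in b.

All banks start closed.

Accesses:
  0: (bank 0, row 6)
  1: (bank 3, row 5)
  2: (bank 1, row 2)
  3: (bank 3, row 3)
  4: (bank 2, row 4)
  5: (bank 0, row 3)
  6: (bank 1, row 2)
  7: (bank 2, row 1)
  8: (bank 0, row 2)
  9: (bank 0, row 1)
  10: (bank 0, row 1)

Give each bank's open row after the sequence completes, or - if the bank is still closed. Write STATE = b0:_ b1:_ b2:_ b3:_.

step 0: bank0 None->6 [EMPTY]
step 1: bank3 None->5 [EMPTY]
step 2: bank1 None->2 [EMPTY]
step 3: bank3 5->3 [CONFLICT]
step 4: bank2 None->4 [EMPTY]
step 5: bank0 6->3 [CONFLICT]
step 6: bank1 2->2 [HIT]
step 7: bank2 4->1 [CONFLICT]
step 8: bank0 3->2 [CONFLICT]
step 9: bank0 2->1 [CONFLICT]
step 10: bank0 1->1 [HIT]

STATE = b0:1 b1:2 b2:1 b3:3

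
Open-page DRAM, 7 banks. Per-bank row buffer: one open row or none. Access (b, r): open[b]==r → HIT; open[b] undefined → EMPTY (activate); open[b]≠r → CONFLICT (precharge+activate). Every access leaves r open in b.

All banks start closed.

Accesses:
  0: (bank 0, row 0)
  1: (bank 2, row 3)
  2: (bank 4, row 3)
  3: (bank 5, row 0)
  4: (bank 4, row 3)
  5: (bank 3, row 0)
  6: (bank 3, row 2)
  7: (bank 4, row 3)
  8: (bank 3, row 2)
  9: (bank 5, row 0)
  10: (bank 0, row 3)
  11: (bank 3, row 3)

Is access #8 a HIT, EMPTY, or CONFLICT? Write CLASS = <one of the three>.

CLASS = HIT

0: bank 0 row 0 — prev None → EMPTY
1: bank 2 row 3 — prev None → EMPTY
2: bank 4 row 3 — prev None → EMPTY
3: bank 5 row 0 — prev None → EMPTY
4: bank 4 row 3 — prev 3 → HIT
5: bank 3 row 0 — prev None → EMPTY
6: bank 3 row 2 — prev 0 → CONFLICT
7: bank 4 row 3 — prev 3 → HIT
8: bank 3 row 2 — prev 2 → HIT
9: bank 5 row 0 — prev 0 → HIT
10: bank 0 row 3 — prev 0 → CONFLICT
11: bank 3 row 3 — prev 2 → CONFLICT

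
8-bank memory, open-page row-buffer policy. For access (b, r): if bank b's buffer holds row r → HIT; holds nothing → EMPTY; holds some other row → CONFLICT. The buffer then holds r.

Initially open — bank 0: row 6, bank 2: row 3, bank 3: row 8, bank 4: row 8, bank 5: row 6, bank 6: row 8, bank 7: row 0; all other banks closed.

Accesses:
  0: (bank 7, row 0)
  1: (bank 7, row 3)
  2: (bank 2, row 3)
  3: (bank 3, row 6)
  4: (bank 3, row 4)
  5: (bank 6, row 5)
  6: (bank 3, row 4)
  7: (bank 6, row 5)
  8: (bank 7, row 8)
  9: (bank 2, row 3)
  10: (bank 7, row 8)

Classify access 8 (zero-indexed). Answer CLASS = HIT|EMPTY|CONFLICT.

step 0: bank7 0->0 [HIT]
step 1: bank7 0->3 [CONFLICT]
step 2: bank2 3->3 [HIT]
step 3: bank3 8->6 [CONFLICT]
step 4: bank3 6->4 [CONFLICT]
step 5: bank6 8->5 [CONFLICT]
step 6: bank3 4->4 [HIT]
step 7: bank6 5->5 [HIT]
step 8: bank7 3->8 [CONFLICT]
step 9: bank2 3->3 [HIT]
step 10: bank7 8->8 [HIT]

CLASS = CONFLICT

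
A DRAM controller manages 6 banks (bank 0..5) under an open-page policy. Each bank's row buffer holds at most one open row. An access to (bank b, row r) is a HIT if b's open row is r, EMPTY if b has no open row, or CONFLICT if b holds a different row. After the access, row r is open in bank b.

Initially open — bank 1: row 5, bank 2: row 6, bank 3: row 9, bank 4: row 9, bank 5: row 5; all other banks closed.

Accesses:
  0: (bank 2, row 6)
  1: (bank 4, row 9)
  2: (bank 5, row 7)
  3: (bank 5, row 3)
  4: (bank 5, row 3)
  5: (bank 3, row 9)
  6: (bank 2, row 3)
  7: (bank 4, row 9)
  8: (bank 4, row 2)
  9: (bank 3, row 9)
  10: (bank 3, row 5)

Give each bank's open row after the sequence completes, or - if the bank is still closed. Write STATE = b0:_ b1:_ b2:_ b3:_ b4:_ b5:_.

#0 (2,6) H  (was 6)
#1 (4,9) H  (was 9)
#2 (5,7) C  (was 5)
#3 (5,3) C  (was 7)
#4 (5,3) H  (was 3)
#5 (3,9) H  (was 9)
#6 (2,3) C  (was 6)
#7 (4,9) H  (was 9)
#8 (4,2) C  (was 9)
#9 (3,9) H  (was 9)
#10 (3,5) C  (was 9)

STATE = b0:- b1:5 b2:3 b3:5 b4:2 b5:3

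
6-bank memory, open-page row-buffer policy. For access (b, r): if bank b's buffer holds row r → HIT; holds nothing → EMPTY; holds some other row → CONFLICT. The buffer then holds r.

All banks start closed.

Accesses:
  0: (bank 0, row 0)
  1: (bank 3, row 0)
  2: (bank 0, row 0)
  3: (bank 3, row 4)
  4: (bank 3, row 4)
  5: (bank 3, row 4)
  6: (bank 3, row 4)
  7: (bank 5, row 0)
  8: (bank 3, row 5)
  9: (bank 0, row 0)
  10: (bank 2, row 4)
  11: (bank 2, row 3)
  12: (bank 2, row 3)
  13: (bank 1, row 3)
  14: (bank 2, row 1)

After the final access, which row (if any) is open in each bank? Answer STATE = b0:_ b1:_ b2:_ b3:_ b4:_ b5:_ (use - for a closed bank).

STATE = b0:0 b1:3 b2:1 b3:5 b4:- b5:0

0: bank 0 row 0 — prev None → EMPTY
1: bank 3 row 0 — prev None → EMPTY
2: bank 0 row 0 — prev 0 → HIT
3: bank 3 row 4 — prev 0 → CONFLICT
4: bank 3 row 4 — prev 4 → HIT
5: bank 3 row 4 — prev 4 → HIT
6: bank 3 row 4 — prev 4 → HIT
7: bank 5 row 0 — prev None → EMPTY
8: bank 3 row 5 — prev 4 → CONFLICT
9: bank 0 row 0 — prev 0 → HIT
10: bank 2 row 4 — prev None → EMPTY
11: bank 2 row 3 — prev 4 → CONFLICT
12: bank 2 row 3 — prev 3 → HIT
13: bank 1 row 3 — prev None → EMPTY
14: bank 2 row 1 — prev 3 → CONFLICT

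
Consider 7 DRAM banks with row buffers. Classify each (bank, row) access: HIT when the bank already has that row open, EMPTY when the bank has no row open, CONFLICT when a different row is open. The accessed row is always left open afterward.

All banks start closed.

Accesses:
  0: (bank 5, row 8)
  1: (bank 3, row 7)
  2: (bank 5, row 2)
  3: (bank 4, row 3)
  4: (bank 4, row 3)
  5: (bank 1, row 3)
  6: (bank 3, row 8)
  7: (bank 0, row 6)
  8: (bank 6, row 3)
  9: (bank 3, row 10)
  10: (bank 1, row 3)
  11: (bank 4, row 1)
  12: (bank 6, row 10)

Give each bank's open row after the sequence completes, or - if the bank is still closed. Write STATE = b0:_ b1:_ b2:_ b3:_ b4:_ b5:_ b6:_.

STATE = b0:6 b1:3 b2:- b3:10 b4:1 b5:2 b6:10

  [0] b5 r8: no row ⇒ E
  [1] b3 r7: no row ⇒ E
  [2] b5 r2: had r8 ⇒ C
  [3] b4 r3: no row ⇒ E
  [4] b4 r3: had r3 ⇒ H
  [5] b1 r3: no row ⇒ E
  [6] b3 r8: had r7 ⇒ C
  [7] b0 r6: no row ⇒ E
  [8] b6 r3: no row ⇒ E
  [9] b3 r10: had r8 ⇒ C
  [10] b1 r3: had r3 ⇒ H
  [11] b4 r1: had r3 ⇒ C
  [12] b6 r10: had r3 ⇒ C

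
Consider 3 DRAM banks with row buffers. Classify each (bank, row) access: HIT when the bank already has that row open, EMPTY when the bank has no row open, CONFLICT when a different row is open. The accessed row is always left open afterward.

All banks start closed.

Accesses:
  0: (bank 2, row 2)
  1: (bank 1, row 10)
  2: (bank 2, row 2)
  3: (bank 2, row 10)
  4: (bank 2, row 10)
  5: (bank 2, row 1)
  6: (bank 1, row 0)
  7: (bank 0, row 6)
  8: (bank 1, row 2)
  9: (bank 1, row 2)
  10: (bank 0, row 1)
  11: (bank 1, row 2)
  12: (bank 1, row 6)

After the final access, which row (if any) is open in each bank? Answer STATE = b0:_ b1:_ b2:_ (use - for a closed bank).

#0 (2,2) E
#1 (1,10) E
#2 (2,2) H  (was 2)
#3 (2,10) C  (was 2)
#4 (2,10) H  (was 10)
#5 (2,1) C  (was 10)
#6 (1,0) C  (was 10)
#7 (0,6) E
#8 (1,2) C  (was 0)
#9 (1,2) H  (was 2)
#10 (0,1) C  (was 6)
#11 (1,2) H  (was 2)
#12 (1,6) C  (was 2)

STATE = b0:1 b1:6 b2:1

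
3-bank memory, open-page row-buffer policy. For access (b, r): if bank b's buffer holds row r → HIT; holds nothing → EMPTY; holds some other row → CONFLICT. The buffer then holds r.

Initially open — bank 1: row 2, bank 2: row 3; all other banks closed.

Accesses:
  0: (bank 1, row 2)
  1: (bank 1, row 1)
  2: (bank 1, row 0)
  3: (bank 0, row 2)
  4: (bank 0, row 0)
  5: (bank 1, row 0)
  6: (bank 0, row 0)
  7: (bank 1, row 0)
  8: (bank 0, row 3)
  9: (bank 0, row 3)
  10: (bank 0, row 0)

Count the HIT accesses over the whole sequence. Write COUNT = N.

step 0: bank1 2->2 [HIT]
step 1: bank1 2->1 [CONFLICT]
step 2: bank1 1->0 [CONFLICT]
step 3: bank0 None->2 [EMPTY]
step 4: bank0 2->0 [CONFLICT]
step 5: bank1 0->0 [HIT]
step 6: bank0 0->0 [HIT]
step 7: bank1 0->0 [HIT]
step 8: bank0 0->3 [CONFLICT]
step 9: bank0 3->3 [HIT]
step 10: bank0 3->0 [CONFLICT]

COUNT = 5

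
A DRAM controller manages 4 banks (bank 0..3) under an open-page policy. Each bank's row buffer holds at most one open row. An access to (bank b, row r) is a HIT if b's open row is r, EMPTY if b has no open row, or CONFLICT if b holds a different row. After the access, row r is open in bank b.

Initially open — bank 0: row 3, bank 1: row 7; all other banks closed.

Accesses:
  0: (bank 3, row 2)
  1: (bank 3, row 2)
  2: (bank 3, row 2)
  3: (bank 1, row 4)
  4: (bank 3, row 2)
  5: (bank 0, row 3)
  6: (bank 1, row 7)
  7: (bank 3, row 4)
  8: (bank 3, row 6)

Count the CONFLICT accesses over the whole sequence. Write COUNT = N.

  [0] b3 r2: no row ⇒ E
  [1] b3 r2: had r2 ⇒ H
  [2] b3 r2: had r2 ⇒ H
  [3] b1 r4: had r7 ⇒ C
  [4] b3 r2: had r2 ⇒ H
  [5] b0 r3: had r3 ⇒ H
  [6] b1 r7: had r4 ⇒ C
  [7] b3 r4: had r2 ⇒ C
  [8] b3 r6: had r4 ⇒ C

COUNT = 4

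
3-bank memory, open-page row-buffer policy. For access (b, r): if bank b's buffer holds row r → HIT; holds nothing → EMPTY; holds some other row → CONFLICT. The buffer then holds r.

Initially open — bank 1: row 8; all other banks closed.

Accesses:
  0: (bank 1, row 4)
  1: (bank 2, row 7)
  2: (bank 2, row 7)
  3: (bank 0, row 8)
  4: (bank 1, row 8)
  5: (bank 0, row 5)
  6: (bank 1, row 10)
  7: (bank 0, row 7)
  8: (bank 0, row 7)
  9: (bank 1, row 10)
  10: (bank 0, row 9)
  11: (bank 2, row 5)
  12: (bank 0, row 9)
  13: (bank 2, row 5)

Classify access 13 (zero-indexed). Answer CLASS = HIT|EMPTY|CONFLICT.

CLASS = HIT

step 0: bank1 8->4 [CONFLICT]
step 1: bank2 None->7 [EMPTY]
step 2: bank2 7->7 [HIT]
step 3: bank0 None->8 [EMPTY]
step 4: bank1 4->8 [CONFLICT]
step 5: bank0 8->5 [CONFLICT]
step 6: bank1 8->10 [CONFLICT]
step 7: bank0 5->7 [CONFLICT]
step 8: bank0 7->7 [HIT]
step 9: bank1 10->10 [HIT]
step 10: bank0 7->9 [CONFLICT]
step 11: bank2 7->5 [CONFLICT]
step 12: bank0 9->9 [HIT]
step 13: bank2 5->5 [HIT]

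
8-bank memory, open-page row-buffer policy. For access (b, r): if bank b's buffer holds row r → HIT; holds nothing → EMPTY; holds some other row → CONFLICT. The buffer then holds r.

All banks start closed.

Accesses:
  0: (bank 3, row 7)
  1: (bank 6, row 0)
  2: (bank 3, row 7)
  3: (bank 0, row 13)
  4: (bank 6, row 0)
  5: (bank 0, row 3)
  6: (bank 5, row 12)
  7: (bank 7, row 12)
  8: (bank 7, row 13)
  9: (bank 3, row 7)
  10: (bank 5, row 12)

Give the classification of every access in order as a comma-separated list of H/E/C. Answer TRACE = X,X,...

step 0: bank3 None->7 [EMPTY]
step 1: bank6 None->0 [EMPTY]
step 2: bank3 7->7 [HIT]
step 3: bank0 None->13 [EMPTY]
step 4: bank6 0->0 [HIT]
step 5: bank0 13->3 [CONFLICT]
step 6: bank5 None->12 [EMPTY]
step 7: bank7 None->12 [EMPTY]
step 8: bank7 12->13 [CONFLICT]
step 9: bank3 7->7 [HIT]
step 10: bank5 12->12 [HIT]

TRACE = E,E,H,E,H,C,E,E,C,H,H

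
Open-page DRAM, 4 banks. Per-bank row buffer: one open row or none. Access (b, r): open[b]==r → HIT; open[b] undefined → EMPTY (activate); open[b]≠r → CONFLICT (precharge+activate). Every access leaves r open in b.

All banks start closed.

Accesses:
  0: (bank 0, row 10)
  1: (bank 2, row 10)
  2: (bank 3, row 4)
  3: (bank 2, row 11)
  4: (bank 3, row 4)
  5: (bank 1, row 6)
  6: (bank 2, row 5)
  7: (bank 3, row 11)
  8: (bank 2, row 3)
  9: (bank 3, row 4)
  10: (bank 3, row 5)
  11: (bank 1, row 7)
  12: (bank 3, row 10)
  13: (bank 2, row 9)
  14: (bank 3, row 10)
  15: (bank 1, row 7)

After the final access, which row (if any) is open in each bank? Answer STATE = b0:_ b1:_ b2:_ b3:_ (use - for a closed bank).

STATE = b0:10 b1:7 b2:9 b3:10

0: bank 0 row 10 — prev None → EMPTY
1: bank 2 row 10 — prev None → EMPTY
2: bank 3 row 4 — prev None → EMPTY
3: bank 2 row 11 — prev 10 → CONFLICT
4: bank 3 row 4 — prev 4 → HIT
5: bank 1 row 6 — prev None → EMPTY
6: bank 2 row 5 — prev 11 → CONFLICT
7: bank 3 row 11 — prev 4 → CONFLICT
8: bank 2 row 3 — prev 5 → CONFLICT
9: bank 3 row 4 — prev 11 → CONFLICT
10: bank 3 row 5 — prev 4 → CONFLICT
11: bank 1 row 7 — prev 6 → CONFLICT
12: bank 3 row 10 — prev 5 → CONFLICT
13: bank 2 row 9 — prev 3 → CONFLICT
14: bank 3 row 10 — prev 10 → HIT
15: bank 1 row 7 — prev 7 → HIT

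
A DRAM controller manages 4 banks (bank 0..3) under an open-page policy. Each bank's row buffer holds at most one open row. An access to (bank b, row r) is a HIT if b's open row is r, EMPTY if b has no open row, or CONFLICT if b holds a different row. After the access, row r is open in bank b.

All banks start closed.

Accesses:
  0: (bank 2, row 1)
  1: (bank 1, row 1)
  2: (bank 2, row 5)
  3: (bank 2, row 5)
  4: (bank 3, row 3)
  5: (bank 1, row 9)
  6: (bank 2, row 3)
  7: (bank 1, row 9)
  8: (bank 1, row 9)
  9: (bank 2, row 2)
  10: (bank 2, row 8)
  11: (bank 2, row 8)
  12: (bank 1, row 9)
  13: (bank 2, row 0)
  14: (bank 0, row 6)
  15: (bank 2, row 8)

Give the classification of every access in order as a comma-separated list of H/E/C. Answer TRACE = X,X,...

TRACE = E,E,C,H,E,C,C,H,H,C,C,H,H,C,E,C

0: bank 2 row 1 — prev None → EMPTY
1: bank 1 row 1 — prev None → EMPTY
2: bank 2 row 5 — prev 1 → CONFLICT
3: bank 2 row 5 — prev 5 → HIT
4: bank 3 row 3 — prev None → EMPTY
5: bank 1 row 9 — prev 1 → CONFLICT
6: bank 2 row 3 — prev 5 → CONFLICT
7: bank 1 row 9 — prev 9 → HIT
8: bank 1 row 9 — prev 9 → HIT
9: bank 2 row 2 — prev 3 → CONFLICT
10: bank 2 row 8 — prev 2 → CONFLICT
11: bank 2 row 8 — prev 8 → HIT
12: bank 1 row 9 — prev 9 → HIT
13: bank 2 row 0 — prev 8 → CONFLICT
14: bank 0 row 6 — prev None → EMPTY
15: bank 2 row 8 — prev 0 → CONFLICT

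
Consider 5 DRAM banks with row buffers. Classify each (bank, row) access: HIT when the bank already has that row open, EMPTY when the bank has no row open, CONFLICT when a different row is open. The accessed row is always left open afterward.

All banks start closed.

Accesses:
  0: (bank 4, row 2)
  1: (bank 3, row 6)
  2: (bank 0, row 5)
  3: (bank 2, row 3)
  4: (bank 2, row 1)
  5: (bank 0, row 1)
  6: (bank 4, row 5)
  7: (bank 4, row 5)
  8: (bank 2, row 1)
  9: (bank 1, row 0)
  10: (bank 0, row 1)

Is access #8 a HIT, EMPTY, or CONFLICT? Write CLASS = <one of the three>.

CLASS = HIT

0: bank 4 row 2 — prev None → EMPTY
1: bank 3 row 6 — prev None → EMPTY
2: bank 0 row 5 — prev None → EMPTY
3: bank 2 row 3 — prev None → EMPTY
4: bank 2 row 1 — prev 3 → CONFLICT
5: bank 0 row 1 — prev 5 → CONFLICT
6: bank 4 row 5 — prev 2 → CONFLICT
7: bank 4 row 5 — prev 5 → HIT
8: bank 2 row 1 — prev 1 → HIT
9: bank 1 row 0 — prev None → EMPTY
10: bank 0 row 1 — prev 1 → HIT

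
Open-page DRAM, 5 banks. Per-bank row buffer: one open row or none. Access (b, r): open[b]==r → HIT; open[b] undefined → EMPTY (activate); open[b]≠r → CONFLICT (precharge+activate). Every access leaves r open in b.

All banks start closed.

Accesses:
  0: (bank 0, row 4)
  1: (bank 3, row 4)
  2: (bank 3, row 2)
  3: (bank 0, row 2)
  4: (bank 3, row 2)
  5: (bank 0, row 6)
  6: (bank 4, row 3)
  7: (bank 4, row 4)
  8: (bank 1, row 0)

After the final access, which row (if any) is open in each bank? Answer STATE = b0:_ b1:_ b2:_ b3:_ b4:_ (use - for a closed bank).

step 0: bank0 None->4 [EMPTY]
step 1: bank3 None->4 [EMPTY]
step 2: bank3 4->2 [CONFLICT]
step 3: bank0 4->2 [CONFLICT]
step 4: bank3 2->2 [HIT]
step 5: bank0 2->6 [CONFLICT]
step 6: bank4 None->3 [EMPTY]
step 7: bank4 3->4 [CONFLICT]
step 8: bank1 None->0 [EMPTY]

STATE = b0:6 b1:0 b2:- b3:2 b4:4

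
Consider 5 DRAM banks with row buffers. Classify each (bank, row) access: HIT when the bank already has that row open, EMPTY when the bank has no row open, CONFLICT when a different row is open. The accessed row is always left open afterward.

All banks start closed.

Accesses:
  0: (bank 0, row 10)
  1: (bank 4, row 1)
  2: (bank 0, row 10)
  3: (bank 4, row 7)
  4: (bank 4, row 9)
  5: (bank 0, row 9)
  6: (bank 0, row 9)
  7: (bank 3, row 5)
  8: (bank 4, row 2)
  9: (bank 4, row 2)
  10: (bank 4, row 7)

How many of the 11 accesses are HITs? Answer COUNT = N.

#0 (0,10) E
#1 (4,1) E
#2 (0,10) H  (was 10)
#3 (4,7) C  (was 1)
#4 (4,9) C  (was 7)
#5 (0,9) C  (was 10)
#6 (0,9) H  (was 9)
#7 (3,5) E
#8 (4,2) C  (was 9)
#9 (4,2) H  (was 2)
#10 (4,7) C  (was 2)

COUNT = 3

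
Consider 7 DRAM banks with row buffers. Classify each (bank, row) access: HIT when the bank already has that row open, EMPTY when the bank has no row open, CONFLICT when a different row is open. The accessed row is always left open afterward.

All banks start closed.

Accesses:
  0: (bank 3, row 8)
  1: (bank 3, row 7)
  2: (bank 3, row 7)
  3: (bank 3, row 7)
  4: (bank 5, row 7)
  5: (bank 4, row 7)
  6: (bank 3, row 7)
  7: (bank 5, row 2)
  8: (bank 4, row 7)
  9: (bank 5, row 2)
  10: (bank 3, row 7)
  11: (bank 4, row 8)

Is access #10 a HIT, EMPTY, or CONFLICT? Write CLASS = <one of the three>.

CLASS = HIT

#0 (3,8) E
#1 (3,7) C  (was 8)
#2 (3,7) H  (was 7)
#3 (3,7) H  (was 7)
#4 (5,7) E
#5 (4,7) E
#6 (3,7) H  (was 7)
#7 (5,2) C  (was 7)
#8 (4,7) H  (was 7)
#9 (5,2) H  (was 2)
#10 (3,7) H  (was 7)
#11 (4,8) C  (was 7)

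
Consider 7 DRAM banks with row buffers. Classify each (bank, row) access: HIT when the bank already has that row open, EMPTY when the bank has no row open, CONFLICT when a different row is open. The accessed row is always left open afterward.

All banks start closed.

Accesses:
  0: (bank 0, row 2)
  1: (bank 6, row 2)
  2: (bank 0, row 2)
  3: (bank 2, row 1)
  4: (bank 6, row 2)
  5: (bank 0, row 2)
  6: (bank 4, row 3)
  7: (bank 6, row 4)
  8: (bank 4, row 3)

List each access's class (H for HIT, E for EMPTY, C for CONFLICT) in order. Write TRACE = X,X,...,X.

TRACE = E,E,H,E,H,H,E,C,H

#0 (0,2) E
#1 (6,2) E
#2 (0,2) H  (was 2)
#3 (2,1) E
#4 (6,2) H  (was 2)
#5 (0,2) H  (was 2)
#6 (4,3) E
#7 (6,4) C  (was 2)
#8 (4,3) H  (was 3)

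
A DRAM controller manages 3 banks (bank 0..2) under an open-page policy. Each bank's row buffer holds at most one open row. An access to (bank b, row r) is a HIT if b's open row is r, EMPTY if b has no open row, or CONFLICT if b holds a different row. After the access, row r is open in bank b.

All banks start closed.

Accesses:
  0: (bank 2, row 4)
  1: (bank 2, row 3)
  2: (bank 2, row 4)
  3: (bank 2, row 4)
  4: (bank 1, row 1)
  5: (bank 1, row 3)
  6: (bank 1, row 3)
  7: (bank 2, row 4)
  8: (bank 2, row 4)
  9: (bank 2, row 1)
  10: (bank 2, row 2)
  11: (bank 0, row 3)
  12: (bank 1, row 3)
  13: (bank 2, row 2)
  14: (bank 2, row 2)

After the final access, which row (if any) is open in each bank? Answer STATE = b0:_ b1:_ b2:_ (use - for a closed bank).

STATE = b0:3 b1:3 b2:2

step 0: bank2 None->4 [EMPTY]
step 1: bank2 4->3 [CONFLICT]
step 2: bank2 3->4 [CONFLICT]
step 3: bank2 4->4 [HIT]
step 4: bank1 None->1 [EMPTY]
step 5: bank1 1->3 [CONFLICT]
step 6: bank1 3->3 [HIT]
step 7: bank2 4->4 [HIT]
step 8: bank2 4->4 [HIT]
step 9: bank2 4->1 [CONFLICT]
step 10: bank2 1->2 [CONFLICT]
step 11: bank0 None->3 [EMPTY]
step 12: bank1 3->3 [HIT]
step 13: bank2 2->2 [HIT]
step 14: bank2 2->2 [HIT]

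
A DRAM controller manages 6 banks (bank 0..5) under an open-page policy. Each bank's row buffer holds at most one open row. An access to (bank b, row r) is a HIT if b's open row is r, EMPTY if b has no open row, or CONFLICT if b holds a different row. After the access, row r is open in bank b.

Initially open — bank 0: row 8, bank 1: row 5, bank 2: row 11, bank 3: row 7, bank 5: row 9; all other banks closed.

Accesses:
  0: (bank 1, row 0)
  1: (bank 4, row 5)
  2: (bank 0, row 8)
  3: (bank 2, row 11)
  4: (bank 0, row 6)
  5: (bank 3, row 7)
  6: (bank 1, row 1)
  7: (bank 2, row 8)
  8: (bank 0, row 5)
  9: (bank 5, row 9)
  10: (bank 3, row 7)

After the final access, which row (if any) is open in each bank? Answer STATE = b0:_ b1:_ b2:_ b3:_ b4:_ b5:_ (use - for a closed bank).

#0 (1,0) C  (was 5)
#1 (4,5) E
#2 (0,8) H  (was 8)
#3 (2,11) H  (was 11)
#4 (0,6) C  (was 8)
#5 (3,7) H  (was 7)
#6 (1,1) C  (was 0)
#7 (2,8) C  (was 11)
#8 (0,5) C  (was 6)
#9 (5,9) H  (was 9)
#10 (3,7) H  (was 7)

STATE = b0:5 b1:1 b2:8 b3:7 b4:5 b5:9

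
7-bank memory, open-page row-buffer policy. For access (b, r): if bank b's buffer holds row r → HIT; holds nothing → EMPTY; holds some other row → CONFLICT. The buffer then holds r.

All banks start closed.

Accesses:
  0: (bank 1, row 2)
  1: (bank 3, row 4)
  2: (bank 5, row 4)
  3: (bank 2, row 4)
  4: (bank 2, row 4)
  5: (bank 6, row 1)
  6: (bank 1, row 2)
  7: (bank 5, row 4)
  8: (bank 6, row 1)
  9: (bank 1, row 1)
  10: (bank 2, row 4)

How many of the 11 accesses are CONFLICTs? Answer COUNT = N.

#0 (1,2) E
#1 (3,4) E
#2 (5,4) E
#3 (2,4) E
#4 (2,4) H  (was 4)
#5 (6,1) E
#6 (1,2) H  (was 2)
#7 (5,4) H  (was 4)
#8 (6,1) H  (was 1)
#9 (1,1) C  (was 2)
#10 (2,4) H  (was 4)

COUNT = 1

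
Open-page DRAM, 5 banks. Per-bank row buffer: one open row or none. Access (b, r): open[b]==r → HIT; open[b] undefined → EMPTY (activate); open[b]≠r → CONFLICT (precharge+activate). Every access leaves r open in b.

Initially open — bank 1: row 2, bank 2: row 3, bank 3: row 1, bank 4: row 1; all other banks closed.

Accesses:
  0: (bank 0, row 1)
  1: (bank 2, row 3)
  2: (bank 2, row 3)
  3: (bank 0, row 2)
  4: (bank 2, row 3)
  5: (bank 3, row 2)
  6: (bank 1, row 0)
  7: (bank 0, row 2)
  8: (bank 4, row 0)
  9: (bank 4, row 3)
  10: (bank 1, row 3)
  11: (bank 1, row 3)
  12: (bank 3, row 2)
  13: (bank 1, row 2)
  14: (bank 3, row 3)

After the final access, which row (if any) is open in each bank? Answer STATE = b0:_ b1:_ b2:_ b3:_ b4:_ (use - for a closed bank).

#0 (0,1) E
#1 (2,3) H  (was 3)
#2 (2,3) H  (was 3)
#3 (0,2) C  (was 1)
#4 (2,3) H  (was 3)
#5 (3,2) C  (was 1)
#6 (1,0) C  (was 2)
#7 (0,2) H  (was 2)
#8 (4,0) C  (was 1)
#9 (4,3) C  (was 0)
#10 (1,3) C  (was 0)
#11 (1,3) H  (was 3)
#12 (3,2) H  (was 2)
#13 (1,2) C  (was 3)
#14 (3,3) C  (was 2)

STATE = b0:2 b1:2 b2:3 b3:3 b4:3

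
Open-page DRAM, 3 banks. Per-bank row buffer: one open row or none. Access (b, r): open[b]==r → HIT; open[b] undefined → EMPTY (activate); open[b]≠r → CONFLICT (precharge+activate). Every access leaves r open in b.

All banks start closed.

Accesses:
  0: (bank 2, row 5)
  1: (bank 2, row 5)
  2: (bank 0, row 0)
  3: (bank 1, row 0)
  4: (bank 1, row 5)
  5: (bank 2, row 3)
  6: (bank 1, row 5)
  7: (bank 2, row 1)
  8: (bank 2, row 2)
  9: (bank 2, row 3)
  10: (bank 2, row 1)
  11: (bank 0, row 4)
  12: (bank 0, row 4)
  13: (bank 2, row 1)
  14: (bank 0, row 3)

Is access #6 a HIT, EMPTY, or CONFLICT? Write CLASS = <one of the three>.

CLASS = HIT

step 0: bank2 None->5 [EMPTY]
step 1: bank2 5->5 [HIT]
step 2: bank0 None->0 [EMPTY]
step 3: bank1 None->0 [EMPTY]
step 4: bank1 0->5 [CONFLICT]
step 5: bank2 5->3 [CONFLICT]
step 6: bank1 5->5 [HIT]
step 7: bank2 3->1 [CONFLICT]
step 8: bank2 1->2 [CONFLICT]
step 9: bank2 2->3 [CONFLICT]
step 10: bank2 3->1 [CONFLICT]
step 11: bank0 0->4 [CONFLICT]
step 12: bank0 4->4 [HIT]
step 13: bank2 1->1 [HIT]
step 14: bank0 4->3 [CONFLICT]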